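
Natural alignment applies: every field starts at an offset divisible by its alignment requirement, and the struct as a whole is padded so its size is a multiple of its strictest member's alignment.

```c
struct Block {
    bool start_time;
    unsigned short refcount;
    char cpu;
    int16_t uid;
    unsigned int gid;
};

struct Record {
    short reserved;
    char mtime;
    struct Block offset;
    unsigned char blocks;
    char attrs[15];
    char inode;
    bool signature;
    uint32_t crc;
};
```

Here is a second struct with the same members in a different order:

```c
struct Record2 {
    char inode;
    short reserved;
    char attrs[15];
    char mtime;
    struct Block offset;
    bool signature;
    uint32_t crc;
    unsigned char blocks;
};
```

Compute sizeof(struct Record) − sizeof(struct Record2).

-4

Block: 0..1  start_time  (1B, 1-aligned); 1..2  -- padding (1B); 2..4  refcount  (2B, 2-aligned); 4..5  cpu  (1B, 1-aligned); 5..6  -- padding (1B); 6..8  uid  (2B, 2-aligned); 8..12  gid  (4B, 4-aligned); sizeof = 12, alignof = 4
0..2  reserved  (2B, 2-aligned)
2..3  mtime  (1B, 1-aligned)
3..4  -- padding (1B)
4..16  offset  (12B, 4-aligned)
16..17  blocks  (1B, 1-aligned)
17..32  attrs  (15B, 1-aligned)
32..33  inode  (1B, 1-aligned)
33..34  signature  (1B, 1-aligned)
34..36  -- padding (2B)
36..40  crc  (4B, 4-aligned)
sizeof = 40, alignof = 4
— Record2 —
0..1  inode  (1B, 1-aligned)
1..2  -- padding (1B)
2..4  reserved  (2B, 2-aligned)
4..19  attrs  (15B, 1-aligned)
19..20  mtime  (1B, 1-aligned)
20..32  offset  (12B, 4-aligned)
32..33  signature  (1B, 1-aligned)
33..36  -- padding (3B)
36..40  crc  (4B, 4-aligned)
40..41  blocks  (1B, 1-aligned)
41..44  -- tail padding (3B)
sizeof = 44, alignof = 4
40 − 44 = -4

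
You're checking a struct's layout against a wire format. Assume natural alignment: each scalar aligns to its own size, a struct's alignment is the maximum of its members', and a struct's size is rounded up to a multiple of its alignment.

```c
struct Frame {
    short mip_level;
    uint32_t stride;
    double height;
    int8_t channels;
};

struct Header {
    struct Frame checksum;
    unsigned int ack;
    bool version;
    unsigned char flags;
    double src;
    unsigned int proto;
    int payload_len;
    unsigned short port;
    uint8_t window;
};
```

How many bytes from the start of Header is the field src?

32

Frame: 0..2  mip_level  (2B, 2-aligned); 2..4  -- padding (2B); 4..8  stride  (4B, 4-aligned); 8..16  height  (8B, 8-aligned); 16..17  channels  (1B, 1-aligned); 17..24  -- tail padding (7B); sizeof = 24, alignof = 8
0..24  checksum  (24B, 8-aligned)
24..28  ack  (4B, 4-aligned)
28..29  version  (1B, 1-aligned)
29..30  flags  (1B, 1-aligned)
30..32  -- padding (2B)
32..40  src  (8B, 8-aligned)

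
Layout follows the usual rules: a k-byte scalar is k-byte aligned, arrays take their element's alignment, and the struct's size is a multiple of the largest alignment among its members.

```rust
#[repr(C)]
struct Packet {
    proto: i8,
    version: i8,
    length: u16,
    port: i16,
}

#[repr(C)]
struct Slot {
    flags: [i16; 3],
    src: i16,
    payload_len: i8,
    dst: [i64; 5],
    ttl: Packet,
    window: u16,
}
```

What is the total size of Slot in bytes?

Packet: proto at 0 (size 1, align 1) → ends 1; version at 1 (size 1, align 1) → ends 2; length at 2 (size 2, align 2) → ends 4; port at 4 (size 2, align 2) → ends 6; total 6 bytes, alignment 2
flags at 0 (size 6, align 2) → ends 6
src at 6 (size 2, align 2) → ends 8
payload_len at 8 (size 1, align 1) → ends 9
pad 7 to align 8 for dst
dst at 16 (size 40, align 8) → ends 56
ttl at 56 (size 6, align 2) → ends 62
window at 62 (size 2, align 2) → ends 64
total 64 bytes, alignment 8

64 bytes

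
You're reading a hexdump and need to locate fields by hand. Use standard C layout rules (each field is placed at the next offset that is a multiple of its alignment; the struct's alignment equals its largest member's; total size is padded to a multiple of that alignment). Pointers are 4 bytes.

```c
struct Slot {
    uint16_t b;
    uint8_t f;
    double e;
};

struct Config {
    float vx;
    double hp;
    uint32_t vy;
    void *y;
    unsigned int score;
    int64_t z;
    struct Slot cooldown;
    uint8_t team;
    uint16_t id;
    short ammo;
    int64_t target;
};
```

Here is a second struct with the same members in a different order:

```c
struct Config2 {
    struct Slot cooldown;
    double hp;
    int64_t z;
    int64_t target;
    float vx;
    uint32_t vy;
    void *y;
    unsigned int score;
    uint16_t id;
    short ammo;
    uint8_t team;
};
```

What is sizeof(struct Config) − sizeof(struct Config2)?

8

Slot: @0: b [2B, align 2] → 2; @2: f [1B, align 1] → 3; +5 pad (align 8); @8: e [8B, align 8] → 16; size 16, align 8
@0: vx [4B, align 4] → 4
+4 pad (align 8)
@8: hp [8B, align 8] → 16
@16: vy [4B, align 4] → 20
@20: y [4B, align 4] → 24
@24: score [4B, align 4] → 28
+4 pad (align 8)
@32: z [8B, align 8] → 40
@40: cooldown [16B, align 8] → 56
@56: team [1B, align 1] → 57
+1 pad (align 2)
@58: id [2B, align 2] → 60
@60: ammo [2B, align 2] → 62
+2 pad (align 8)
@64: target [8B, align 8] → 72
size 72, align 8
— Config2 —
@0: cooldown [16B, align 8] → 16
@16: hp [8B, align 8] → 24
@24: z [8B, align 8] → 32
@32: target [8B, align 8] → 40
@40: vx [4B, align 4] → 44
@44: vy [4B, align 4] → 48
@48: y [4B, align 4] → 52
@52: score [4B, align 4] → 56
@56: id [2B, align 2] → 58
@58: ammo [2B, align 2] → 60
@60: team [1B, align 1] → 61
+3 tail pad (align 8)
size 64, align 8
72 − 64 = 8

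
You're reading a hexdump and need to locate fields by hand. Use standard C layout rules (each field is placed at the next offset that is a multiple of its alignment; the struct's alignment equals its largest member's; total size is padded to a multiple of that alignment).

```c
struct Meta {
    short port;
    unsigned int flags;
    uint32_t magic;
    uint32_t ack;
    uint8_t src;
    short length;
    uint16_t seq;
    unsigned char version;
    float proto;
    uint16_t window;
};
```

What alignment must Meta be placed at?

4

member alignments: port=2, flags=4, magic=4, ack=4, src=1, length=2, seq=2, version=1, proto=4, window=2
max = 4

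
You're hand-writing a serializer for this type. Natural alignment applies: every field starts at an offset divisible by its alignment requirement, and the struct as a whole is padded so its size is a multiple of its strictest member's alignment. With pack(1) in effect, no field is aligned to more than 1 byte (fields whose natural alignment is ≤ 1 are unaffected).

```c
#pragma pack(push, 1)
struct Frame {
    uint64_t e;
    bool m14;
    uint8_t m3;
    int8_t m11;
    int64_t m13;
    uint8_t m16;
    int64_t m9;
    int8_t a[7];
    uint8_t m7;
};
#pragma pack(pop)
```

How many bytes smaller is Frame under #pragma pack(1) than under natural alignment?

12

natural layout:
  e at 0 (size 8, align 8) → ends 8
  m14 at 8 (size 1, align 1) → ends 9
  m3 at 9 (size 1, align 1) → ends 10
  m11 at 10 (size 1, align 1) → ends 11
  pad 5 to align 8 for m13
  m13 at 16 (size 8, align 8) → ends 24
  m16 at 24 (size 1, align 1) → ends 25
  pad 7 to align 8 for m9
  m9 at 32 (size 8, align 8) → ends 40
  a at 40 (size 7, align 1) → ends 47
  m7 at 47 (size 1, align 1) → ends 48
  total 48 bytes, alignment 8
packed(1) layout:
  e at 0 (size 8, align 1) → ends 8
  m14 at 8 (size 1, align 1) → ends 9
  m3 at 9 (size 1, align 1) → ends 10
  m11 at 10 (size 1, align 1) → ends 11
  m13 at 11 (size 8, align 1) → ends 19
  m16 at 19 (size 1, align 1) → ends 20
  m9 at 20 (size 8, align 1) → ends 28
  a at 28 (size 7, align 1) → ends 35
  m7 at 35 (size 1, align 1) → ends 36
  total 36 bytes, alignment 1
48 − 36 = 12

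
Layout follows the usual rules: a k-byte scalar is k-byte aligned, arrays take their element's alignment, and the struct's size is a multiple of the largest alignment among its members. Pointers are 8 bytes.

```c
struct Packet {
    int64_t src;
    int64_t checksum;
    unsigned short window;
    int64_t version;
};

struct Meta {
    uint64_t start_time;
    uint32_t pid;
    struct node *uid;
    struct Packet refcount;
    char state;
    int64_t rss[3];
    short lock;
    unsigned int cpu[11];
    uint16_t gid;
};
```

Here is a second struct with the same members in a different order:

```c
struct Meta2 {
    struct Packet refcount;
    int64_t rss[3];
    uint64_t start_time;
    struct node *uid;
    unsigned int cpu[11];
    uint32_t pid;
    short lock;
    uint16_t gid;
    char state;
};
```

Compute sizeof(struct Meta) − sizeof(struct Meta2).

16

Packet: @0: src [8B, align 8] → 8; @8: checksum [8B, align 8] → 16; @16: window [2B, align 2] → 18; +6 pad (align 8); @24: version [8B, align 8] → 32; size 32, align 8
@0: start_time [8B, align 8] → 8
@8: pid [4B, align 4] → 12
+4 pad (align 8)
@16: uid [8B, align 8] → 24
@24: refcount [32B, align 8] → 56
@56: state [1B, align 1] → 57
+7 pad (align 8)
@64: rss [24B, align 8] → 88
@88: lock [2B, align 2] → 90
+2 pad (align 4)
@92: cpu [44B, align 4] → 136
@136: gid [2B, align 2] → 138
+6 tail pad (align 8)
size 144, align 8
— Meta2 —
@0: refcount [32B, align 8] → 32
@32: rss [24B, align 8] → 56
@56: start_time [8B, align 8] → 64
@64: uid [8B, align 8] → 72
@72: cpu [44B, align 4] → 116
@116: pid [4B, align 4] → 120
@120: lock [2B, align 2] → 122
@122: gid [2B, align 2] → 124
@124: state [1B, align 1] → 125
+3 tail pad (align 8)
size 128, align 8
144 − 128 = 16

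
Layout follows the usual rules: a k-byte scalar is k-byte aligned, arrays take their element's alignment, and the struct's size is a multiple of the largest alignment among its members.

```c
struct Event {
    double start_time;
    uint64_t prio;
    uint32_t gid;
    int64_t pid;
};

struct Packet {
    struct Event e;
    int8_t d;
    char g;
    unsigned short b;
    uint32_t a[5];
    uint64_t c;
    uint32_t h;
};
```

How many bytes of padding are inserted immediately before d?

Event: start_time at 0 (size 8, align 8) → ends 8; prio at 8 (size 8, align 8) → ends 16; gid at 16 (size 4, align 4) → ends 20; pad 4 to align 8 for pid; pid at 24 (size 8, align 8) → ends 32; total 32 bytes, alignment 8
e at 0 (size 32, align 8) → ends 32
d at 32 (size 1, align 1) → ends 33

0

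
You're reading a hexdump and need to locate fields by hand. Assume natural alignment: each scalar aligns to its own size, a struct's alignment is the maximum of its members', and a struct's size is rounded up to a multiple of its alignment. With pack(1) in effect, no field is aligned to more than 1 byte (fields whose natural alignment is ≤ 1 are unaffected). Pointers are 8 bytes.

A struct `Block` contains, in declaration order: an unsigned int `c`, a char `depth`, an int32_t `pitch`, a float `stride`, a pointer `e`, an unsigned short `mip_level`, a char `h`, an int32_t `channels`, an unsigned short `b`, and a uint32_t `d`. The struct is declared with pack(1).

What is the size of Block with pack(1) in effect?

0..4  c  (4B, 1-aligned)
4..5  depth  (1B, 1-aligned)
5..9  pitch  (4B, 1-aligned)
9..13  stride  (4B, 1-aligned)
13..21  e  (8B, 1-aligned)
21..23  mip_level  (2B, 1-aligned)
23..24  h  (1B, 1-aligned)
24..28  channels  (4B, 1-aligned)
28..30  b  (2B, 1-aligned)
30..34  d  (4B, 1-aligned)
sizeof = 34, alignof = 1

34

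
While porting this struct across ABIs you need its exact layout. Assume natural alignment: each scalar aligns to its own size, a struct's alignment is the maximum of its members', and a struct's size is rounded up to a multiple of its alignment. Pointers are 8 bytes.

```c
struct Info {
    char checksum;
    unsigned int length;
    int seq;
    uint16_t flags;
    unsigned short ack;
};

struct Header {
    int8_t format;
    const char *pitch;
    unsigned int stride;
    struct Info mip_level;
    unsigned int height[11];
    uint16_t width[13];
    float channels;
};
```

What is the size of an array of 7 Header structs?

784

Info: 0..1  checksum  (1B, 1-aligned); 1..4  -- padding (3B); 4..8  length  (4B, 4-aligned); 8..12  seq  (4B, 4-aligned); 12..14  flags  (2B, 2-aligned); 14..16  ack  (2B, 2-aligned); sizeof = 16, alignof = 4
0..1  format  (1B, 1-aligned)
1..8  -- padding (7B)
8..16  pitch  (8B, 8-aligned)
16..20  stride  (4B, 4-aligned)
20..36  mip_level  (16B, 4-aligned)
36..80  height  (44B, 4-aligned)
80..106  width  (26B, 2-aligned)
106..108  -- padding (2B)
108..112  channels  (4B, 4-aligned)
sizeof = 112, alignof = 8
array of 7: 7 × 112 = 784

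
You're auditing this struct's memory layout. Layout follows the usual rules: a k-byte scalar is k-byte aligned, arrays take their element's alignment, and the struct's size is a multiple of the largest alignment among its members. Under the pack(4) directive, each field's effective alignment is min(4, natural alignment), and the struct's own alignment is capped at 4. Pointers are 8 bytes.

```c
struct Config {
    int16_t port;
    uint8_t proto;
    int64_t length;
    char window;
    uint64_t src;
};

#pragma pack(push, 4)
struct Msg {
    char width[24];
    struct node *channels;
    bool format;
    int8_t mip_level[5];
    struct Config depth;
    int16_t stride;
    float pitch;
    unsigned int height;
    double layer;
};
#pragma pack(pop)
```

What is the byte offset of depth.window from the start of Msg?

56

Config: @0: port [2B, align 2] → 2; @2: proto [1B, align 1] → 3; +5 pad (align 8); @8: length [8B, align 8] → 16; @16: window [1B, align 1] → 17; +7 pad (align 8); @24: src [8B, align 8] → 32; size 32, align 8
@0: width [24B, align 1] → 24
@24: channels [8B, align 4] → 32
@32: format [1B, align 1] → 33
@33: mip_level [5B, align 1] → 38
+2 pad (align 4)
@40: depth [32B, align 4] → 72
within Config: window at 16
40 + 16 = 56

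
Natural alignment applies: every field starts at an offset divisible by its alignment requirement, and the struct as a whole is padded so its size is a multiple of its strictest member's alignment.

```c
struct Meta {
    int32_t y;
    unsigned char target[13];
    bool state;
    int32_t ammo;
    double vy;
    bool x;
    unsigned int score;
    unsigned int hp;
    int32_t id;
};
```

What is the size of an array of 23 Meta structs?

1104

@0: y [4B, align 4] → 4
@4: target [13B, align 1] → 17
@17: state [1B, align 1] → 18
+2 pad (align 4)
@20: ammo [4B, align 4] → 24
@24: vy [8B, align 8] → 32
@32: x [1B, align 1] → 33
+3 pad (align 4)
@36: score [4B, align 4] → 40
@40: hp [4B, align 4] → 44
@44: id [4B, align 4] → 48
size 48, align 8
array of 23: 23 × 48 = 1104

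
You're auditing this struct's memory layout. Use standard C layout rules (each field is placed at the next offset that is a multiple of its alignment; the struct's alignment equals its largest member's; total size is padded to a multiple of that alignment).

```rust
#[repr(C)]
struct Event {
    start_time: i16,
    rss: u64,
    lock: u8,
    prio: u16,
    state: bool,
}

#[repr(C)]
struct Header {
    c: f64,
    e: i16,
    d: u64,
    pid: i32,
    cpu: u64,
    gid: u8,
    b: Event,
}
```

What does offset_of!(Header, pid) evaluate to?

24

Event: @0: start_time [2B, align 2] → 2; +6 pad (align 8); @8: rss [8B, align 8] → 16; @16: lock [1B, align 1] → 17; +1 pad (align 2); @18: prio [2B, align 2] → 20; @20: state [1B, align 1] → 21; +3 tail pad (align 8); size 24, align 8
@0: c [8B, align 8] → 8
@8: e [2B, align 2] → 10
+6 pad (align 8)
@16: d [8B, align 8] → 24
@24: pid [4B, align 4] → 28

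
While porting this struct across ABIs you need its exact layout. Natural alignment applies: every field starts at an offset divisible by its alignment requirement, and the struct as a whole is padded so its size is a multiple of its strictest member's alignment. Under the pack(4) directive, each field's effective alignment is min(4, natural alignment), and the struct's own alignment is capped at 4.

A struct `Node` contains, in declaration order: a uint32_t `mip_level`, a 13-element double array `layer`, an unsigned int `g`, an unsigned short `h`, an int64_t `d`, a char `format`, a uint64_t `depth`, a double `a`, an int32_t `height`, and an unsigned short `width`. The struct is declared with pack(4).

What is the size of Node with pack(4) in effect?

mip_level at 0 (size 4, align 4) → ends 4
layer at 4 (size 104, align 4) → ends 108
g at 108 (size 4, align 4) → ends 112
h at 112 (size 2, align 2) → ends 114
pad 2 to align 4 for d
d at 116 (size 8, align 4) → ends 124
format at 124 (size 1, align 1) → ends 125
pad 3 to align 4 for depth
depth at 128 (size 8, align 4) → ends 136
a at 136 (size 8, align 4) → ends 144
height at 144 (size 4, align 4) → ends 148
width at 148 (size 2, align 2) → ends 150
tail pad 2 to reach multiple of 4
total 152 bytes, alignment 4

152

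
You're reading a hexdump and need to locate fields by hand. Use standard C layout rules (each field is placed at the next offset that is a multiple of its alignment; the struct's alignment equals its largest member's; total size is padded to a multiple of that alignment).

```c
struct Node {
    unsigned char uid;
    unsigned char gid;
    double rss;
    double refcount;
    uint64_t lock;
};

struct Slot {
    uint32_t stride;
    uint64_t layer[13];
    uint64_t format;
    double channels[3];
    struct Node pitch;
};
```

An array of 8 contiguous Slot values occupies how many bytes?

Node: 0..1  uid  (1B, 1-aligned); 1..2  gid  (1B, 1-aligned); 2..8  -- padding (6B); 8..16  rss  (8B, 8-aligned); 16..24  refcount  (8B, 8-aligned); 24..32  lock  (8B, 8-aligned); sizeof = 32, alignof = 8
0..4  stride  (4B, 4-aligned)
4..8  -- padding (4B)
8..112  layer  (104B, 8-aligned)
112..120  format  (8B, 8-aligned)
120..144  channels  (24B, 8-aligned)
144..176  pitch  (32B, 8-aligned)
sizeof = 176, alignof = 8
array of 8: 8 × 176 = 1408

1408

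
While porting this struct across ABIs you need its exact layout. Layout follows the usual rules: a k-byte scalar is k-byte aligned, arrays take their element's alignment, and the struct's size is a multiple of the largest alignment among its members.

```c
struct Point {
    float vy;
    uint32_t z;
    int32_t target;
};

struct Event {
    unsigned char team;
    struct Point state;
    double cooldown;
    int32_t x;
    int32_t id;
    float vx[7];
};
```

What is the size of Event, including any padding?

64

Point: @0: vy [4B, align 4] → 4; @4: z [4B, align 4] → 8; @8: target [4B, align 4] → 12; size 12, align 4
@0: team [1B, align 1] → 1
+3 pad (align 4)
@4: state [12B, align 4] → 16
@16: cooldown [8B, align 8] → 24
@24: x [4B, align 4] → 28
@28: id [4B, align 4] → 32
@32: vx [28B, align 4] → 60
+4 tail pad (align 8)
size 64, align 8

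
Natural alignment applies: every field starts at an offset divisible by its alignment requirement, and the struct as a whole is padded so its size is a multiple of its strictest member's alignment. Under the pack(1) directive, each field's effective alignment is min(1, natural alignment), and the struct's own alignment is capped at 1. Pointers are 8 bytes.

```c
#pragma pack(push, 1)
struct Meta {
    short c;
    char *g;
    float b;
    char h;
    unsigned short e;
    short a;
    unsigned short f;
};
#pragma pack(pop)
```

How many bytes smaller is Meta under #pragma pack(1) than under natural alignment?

11

natural layout:
  0..2  c  (2B, 2-aligned)
  2..8  -- padding (6B)
  8..16  g  (8B, 8-aligned)
  16..20  b  (4B, 4-aligned)
  20..21  h  (1B, 1-aligned)
  21..22  -- padding (1B)
  22..24  e  (2B, 2-aligned)
  24..26  a  (2B, 2-aligned)
  26..28  f  (2B, 2-aligned)
  28..32  -- tail padding (4B)
  sizeof = 32, alignof = 8
packed(1) layout:
  0..2  c  (2B, 1-aligned)
  2..10  g  (8B, 1-aligned)
  10..14  b  (4B, 1-aligned)
  14..15  h  (1B, 1-aligned)
  15..17  e  (2B, 1-aligned)
  17..19  a  (2B, 1-aligned)
  19..21  f  (2B, 1-aligned)
  sizeof = 21, alignof = 1
32 − 21 = 11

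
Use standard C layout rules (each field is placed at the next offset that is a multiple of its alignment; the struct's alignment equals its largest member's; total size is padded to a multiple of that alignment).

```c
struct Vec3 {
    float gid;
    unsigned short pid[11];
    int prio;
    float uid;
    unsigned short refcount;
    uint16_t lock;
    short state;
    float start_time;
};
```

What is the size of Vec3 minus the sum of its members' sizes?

4

gid at 0 (size 4, align 4) → ends 4
pid at 4 (size 22, align 2) → ends 26
pad 2 to align 4 for prio
prio at 28 (size 4, align 4) → ends 32
uid at 32 (size 4, align 4) → ends 36
refcount at 36 (size 2, align 2) → ends 38
lock at 38 (size 2, align 2) → ends 40
state at 40 (size 2, align 2) → ends 42
pad 2 to align 4 for start_time
start_time at 44 (size 4, align 4) → ends 48
total 48 bytes, alignment 4
data bytes 44, size 48 → padding 4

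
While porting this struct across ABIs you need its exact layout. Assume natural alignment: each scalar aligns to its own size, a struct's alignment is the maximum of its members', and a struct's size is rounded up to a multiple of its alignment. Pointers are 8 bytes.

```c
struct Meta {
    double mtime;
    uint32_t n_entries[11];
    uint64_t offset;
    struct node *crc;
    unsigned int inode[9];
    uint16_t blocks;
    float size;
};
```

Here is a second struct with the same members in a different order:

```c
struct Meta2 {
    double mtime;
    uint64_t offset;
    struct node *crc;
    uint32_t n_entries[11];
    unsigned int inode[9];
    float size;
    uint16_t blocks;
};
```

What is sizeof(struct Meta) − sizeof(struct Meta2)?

0..8  mtime  (8B, 8-aligned)
8..52  n_entries  (44B, 4-aligned)
52..56  -- padding (4B)
56..64  offset  (8B, 8-aligned)
64..72  crc  (8B, 8-aligned)
72..108  inode  (36B, 4-aligned)
108..110  blocks  (2B, 2-aligned)
110..112  -- padding (2B)
112..116  size  (4B, 4-aligned)
116..120  -- tail padding (4B)
sizeof = 120, alignof = 8
— Meta2 —
0..8  mtime  (8B, 8-aligned)
8..16  offset  (8B, 8-aligned)
16..24  crc  (8B, 8-aligned)
24..68  n_entries  (44B, 4-aligned)
68..104  inode  (36B, 4-aligned)
104..108  size  (4B, 4-aligned)
108..110  blocks  (2B, 2-aligned)
110..112  -- tail padding (2B)
sizeof = 112, alignof = 8
120 − 112 = 8

8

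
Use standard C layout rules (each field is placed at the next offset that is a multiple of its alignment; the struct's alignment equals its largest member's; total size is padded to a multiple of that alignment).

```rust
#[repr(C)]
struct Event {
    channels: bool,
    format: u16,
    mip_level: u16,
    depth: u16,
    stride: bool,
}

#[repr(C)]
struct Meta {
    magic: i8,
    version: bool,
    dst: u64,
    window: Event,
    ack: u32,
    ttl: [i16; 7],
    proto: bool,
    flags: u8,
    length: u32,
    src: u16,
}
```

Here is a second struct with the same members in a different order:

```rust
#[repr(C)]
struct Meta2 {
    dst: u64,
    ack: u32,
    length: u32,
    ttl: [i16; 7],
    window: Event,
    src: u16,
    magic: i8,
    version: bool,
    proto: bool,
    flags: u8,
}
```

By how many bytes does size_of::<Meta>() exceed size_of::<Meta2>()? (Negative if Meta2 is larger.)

Event: 0..1  channels  (1B, 1-aligned); 1..2  -- padding (1B); 2..4  format  (2B, 2-aligned); 4..6  mip_level  (2B, 2-aligned); 6..8  depth  (2B, 2-aligned); 8..9  stride  (1B, 1-aligned); 9..10  -- tail padding (1B); sizeof = 10, alignof = 2
0..1  magic  (1B, 1-aligned)
1..2  version  (1B, 1-aligned)
2..8  -- padding (6B)
8..16  dst  (8B, 8-aligned)
16..26  window  (10B, 2-aligned)
26..28  -- padding (2B)
28..32  ack  (4B, 4-aligned)
32..46  ttl  (14B, 2-aligned)
46..47  proto  (1B, 1-aligned)
47..48  flags  (1B, 1-aligned)
48..52  length  (4B, 4-aligned)
52..54  src  (2B, 2-aligned)
54..56  -- tail padding (2B)
sizeof = 56, alignof = 8
— Meta2 —
0..8  dst  (8B, 8-aligned)
8..12  ack  (4B, 4-aligned)
12..16  length  (4B, 4-aligned)
16..30  ttl  (14B, 2-aligned)
30..40  window  (10B, 2-aligned)
40..42  src  (2B, 2-aligned)
42..43  magic  (1B, 1-aligned)
43..44  version  (1B, 1-aligned)
44..45  proto  (1B, 1-aligned)
45..46  flags  (1B, 1-aligned)
46..48  -- tail padding (2B)
sizeof = 48, alignof = 8
56 − 48 = 8

8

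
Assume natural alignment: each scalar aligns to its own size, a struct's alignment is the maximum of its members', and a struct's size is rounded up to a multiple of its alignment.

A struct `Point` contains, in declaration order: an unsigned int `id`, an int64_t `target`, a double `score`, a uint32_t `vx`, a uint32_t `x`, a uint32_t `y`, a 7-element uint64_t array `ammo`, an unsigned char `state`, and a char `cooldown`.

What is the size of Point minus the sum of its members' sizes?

0..4  id  (4B, 4-aligned)
4..8  -- padding (4B)
8..16  target  (8B, 8-aligned)
16..24  score  (8B, 8-aligned)
24..28  vx  (4B, 4-aligned)
28..32  x  (4B, 4-aligned)
32..36  y  (4B, 4-aligned)
36..40  -- padding (4B)
40..96  ammo  (56B, 8-aligned)
96..97  state  (1B, 1-aligned)
97..98  cooldown  (1B, 1-aligned)
98..104  -- tail padding (6B)
sizeof = 104, alignof = 8
data bytes 90, size 104 → padding 14

14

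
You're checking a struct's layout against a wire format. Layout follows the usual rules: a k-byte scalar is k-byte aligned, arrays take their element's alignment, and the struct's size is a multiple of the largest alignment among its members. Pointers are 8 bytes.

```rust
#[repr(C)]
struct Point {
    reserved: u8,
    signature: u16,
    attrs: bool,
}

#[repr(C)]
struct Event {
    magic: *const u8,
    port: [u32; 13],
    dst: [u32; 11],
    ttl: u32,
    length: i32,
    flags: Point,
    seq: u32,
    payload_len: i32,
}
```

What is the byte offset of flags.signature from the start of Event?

114

Point: @0: reserved [1B, align 1] → 1; +1 pad (align 2); @2: signature [2B, align 2] → 4; @4: attrs [1B, align 1] → 5; +1 tail pad (align 2); size 6, align 2
@0: magic [8B, align 8] → 8
@8: port [52B, align 4] → 60
@60: dst [44B, align 4] → 104
@104: ttl [4B, align 4] → 108
@108: length [4B, align 4] → 112
@112: flags [6B, align 2] → 118
within Point: signature at 2
112 + 2 = 114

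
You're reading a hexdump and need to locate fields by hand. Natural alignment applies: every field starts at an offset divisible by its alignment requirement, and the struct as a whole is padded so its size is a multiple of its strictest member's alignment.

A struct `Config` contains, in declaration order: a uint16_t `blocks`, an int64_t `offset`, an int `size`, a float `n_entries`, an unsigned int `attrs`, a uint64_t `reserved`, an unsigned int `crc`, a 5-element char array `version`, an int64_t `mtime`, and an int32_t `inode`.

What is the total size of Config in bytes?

blocks at 0 (size 2, align 2) → ends 2
pad 6 to align 8 for offset
offset at 8 (size 8, align 8) → ends 16
size at 16 (size 4, align 4) → ends 20
n_entries at 20 (size 4, align 4) → ends 24
attrs at 24 (size 4, align 4) → ends 28
pad 4 to align 8 for reserved
reserved at 32 (size 8, align 8) → ends 40
crc at 40 (size 4, align 4) → ends 44
version at 44 (size 5, align 1) → ends 49
pad 7 to align 8 for mtime
mtime at 56 (size 8, align 8) → ends 64
inode at 64 (size 4, align 4) → ends 68
tail pad 4 to reach multiple of 8
total 72 bytes, alignment 8

72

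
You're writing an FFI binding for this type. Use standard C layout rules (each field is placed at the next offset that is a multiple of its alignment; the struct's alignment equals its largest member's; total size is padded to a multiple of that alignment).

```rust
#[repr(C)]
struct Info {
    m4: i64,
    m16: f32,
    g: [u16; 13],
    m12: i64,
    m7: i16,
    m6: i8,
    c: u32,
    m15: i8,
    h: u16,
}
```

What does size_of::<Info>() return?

@0: m4 [8B, align 8] → 8
@8: m16 [4B, align 4] → 12
@12: g [26B, align 2] → 38
+2 pad (align 8)
@40: m12 [8B, align 8] → 48
@48: m7 [2B, align 2] → 50
@50: m6 [1B, align 1] → 51
+1 pad (align 4)
@52: c [4B, align 4] → 56
@56: m15 [1B, align 1] → 57
+1 pad (align 2)
@58: h [2B, align 2] → 60
+4 tail pad (align 8)
size 64, align 8

64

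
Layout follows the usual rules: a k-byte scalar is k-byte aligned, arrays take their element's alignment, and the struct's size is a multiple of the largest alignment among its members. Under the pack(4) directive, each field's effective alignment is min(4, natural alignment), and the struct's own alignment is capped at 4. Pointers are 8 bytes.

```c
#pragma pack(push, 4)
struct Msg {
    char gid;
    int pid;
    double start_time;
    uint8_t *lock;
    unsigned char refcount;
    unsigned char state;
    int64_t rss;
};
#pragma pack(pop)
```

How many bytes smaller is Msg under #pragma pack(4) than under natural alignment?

natural layout:
  0..1  gid  (1B, 1-aligned)
  1..4  -- padding (3B)
  4..8  pid  (4B, 4-aligned)
  8..16  start_time  (8B, 8-aligned)
  16..24  lock  (8B, 8-aligned)
  24..25  refcount  (1B, 1-aligned)
  25..26  state  (1B, 1-aligned)
  26..32  -- padding (6B)
  32..40  rss  (8B, 8-aligned)
  sizeof = 40, alignof = 8
packed(4) layout:
  0..1  gid  (1B, 1-aligned)
  1..4  -- padding (3B)
  4..8  pid  (4B, 4-aligned)
  8..16  start_time  (8B, 4-aligned)
  16..24  lock  (8B, 4-aligned)
  24..25  refcount  (1B, 1-aligned)
  25..26  state  (1B, 1-aligned)
  26..28  -- padding (2B)
  28..36  rss  (8B, 4-aligned)
  sizeof = 36, alignof = 4
40 − 36 = 4

4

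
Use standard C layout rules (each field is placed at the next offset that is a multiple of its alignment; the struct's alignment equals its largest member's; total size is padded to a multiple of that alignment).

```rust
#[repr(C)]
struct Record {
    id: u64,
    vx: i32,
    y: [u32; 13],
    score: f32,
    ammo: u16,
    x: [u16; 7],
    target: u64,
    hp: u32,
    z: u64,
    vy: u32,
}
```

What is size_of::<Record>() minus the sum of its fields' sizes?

12

0..8  id  (8B, 8-aligned)
8..12  vx  (4B, 4-aligned)
12..64  y  (52B, 4-aligned)
64..68  score  (4B, 4-aligned)
68..70  ammo  (2B, 2-aligned)
70..84  x  (14B, 2-aligned)
84..88  -- padding (4B)
88..96  target  (8B, 8-aligned)
96..100  hp  (4B, 4-aligned)
100..104  -- padding (4B)
104..112  z  (8B, 8-aligned)
112..116  vy  (4B, 4-aligned)
116..120  -- tail padding (4B)
sizeof = 120, alignof = 8
data bytes 108, size 120 → padding 12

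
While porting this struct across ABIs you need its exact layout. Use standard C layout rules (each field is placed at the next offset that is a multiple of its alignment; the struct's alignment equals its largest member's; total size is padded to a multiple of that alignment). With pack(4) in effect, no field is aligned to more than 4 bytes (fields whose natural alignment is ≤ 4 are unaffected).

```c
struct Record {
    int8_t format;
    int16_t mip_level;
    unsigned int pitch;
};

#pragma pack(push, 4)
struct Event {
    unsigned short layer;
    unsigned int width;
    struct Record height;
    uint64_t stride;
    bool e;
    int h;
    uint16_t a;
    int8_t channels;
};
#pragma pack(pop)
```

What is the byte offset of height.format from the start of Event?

8

Record: @0: format [1B, align 1] → 1; +1 pad (align 2); @2: mip_level [2B, align 2] → 4; @4: pitch [4B, align 4] → 8; size 8, align 4
@0: layer [2B, align 2] → 2
+2 pad (align 4)
@4: width [4B, align 4] → 8
@8: height [8B, align 4] → 16
within Record: format at 0
8 + 0 = 8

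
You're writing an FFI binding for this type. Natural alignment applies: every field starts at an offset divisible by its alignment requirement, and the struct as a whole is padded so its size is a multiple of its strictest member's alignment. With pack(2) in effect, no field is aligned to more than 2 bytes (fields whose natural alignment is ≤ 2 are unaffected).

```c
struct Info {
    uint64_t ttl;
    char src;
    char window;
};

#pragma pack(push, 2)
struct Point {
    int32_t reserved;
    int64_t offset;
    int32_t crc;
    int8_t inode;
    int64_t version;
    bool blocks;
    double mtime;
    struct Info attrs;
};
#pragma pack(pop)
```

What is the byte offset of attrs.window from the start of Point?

Info: 0..8  ttl  (8B, 8-aligned); 8..9  src  (1B, 1-aligned); 9..10  window  (1B, 1-aligned); 10..16  -- tail padding (6B); sizeof = 16, alignof = 8
0..4  reserved  (4B, 2-aligned)
4..12  offset  (8B, 2-aligned)
12..16  crc  (4B, 2-aligned)
16..17  inode  (1B, 1-aligned)
17..18  -- padding (1B)
18..26  version  (8B, 2-aligned)
26..27  blocks  (1B, 1-aligned)
27..28  -- padding (1B)
28..36  mtime  (8B, 2-aligned)
36..52  attrs  (16B, 2-aligned)
within Info: window at 9
36 + 9 = 45

45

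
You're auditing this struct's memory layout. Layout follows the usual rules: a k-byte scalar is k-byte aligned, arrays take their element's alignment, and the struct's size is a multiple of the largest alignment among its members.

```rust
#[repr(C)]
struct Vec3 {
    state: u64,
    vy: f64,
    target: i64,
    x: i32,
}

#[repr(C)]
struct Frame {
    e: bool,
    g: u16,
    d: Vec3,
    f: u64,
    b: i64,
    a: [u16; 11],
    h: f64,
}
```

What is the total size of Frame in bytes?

Vec3: 0..8  state  (8B, 8-aligned); 8..16  vy  (8B, 8-aligned); 16..24  target  (8B, 8-aligned); 24..28  x  (4B, 4-aligned); 28..32  -- tail padding (4B); sizeof = 32, alignof = 8
0..1  e  (1B, 1-aligned)
1..2  -- padding (1B)
2..4  g  (2B, 2-aligned)
4..8  -- padding (4B)
8..40  d  (32B, 8-aligned)
40..48  f  (8B, 8-aligned)
48..56  b  (8B, 8-aligned)
56..78  a  (22B, 2-aligned)
78..80  -- padding (2B)
80..88  h  (8B, 8-aligned)
sizeof = 88, alignof = 8

88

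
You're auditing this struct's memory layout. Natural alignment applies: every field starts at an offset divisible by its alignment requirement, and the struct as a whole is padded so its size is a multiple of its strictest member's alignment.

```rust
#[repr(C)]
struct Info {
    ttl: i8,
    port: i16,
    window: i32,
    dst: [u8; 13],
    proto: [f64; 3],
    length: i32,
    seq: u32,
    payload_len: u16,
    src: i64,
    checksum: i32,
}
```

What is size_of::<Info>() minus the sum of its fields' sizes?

ttl at 0 (size 1, align 1) → ends 1
pad 1 to align 2 for port
port at 2 (size 2, align 2) → ends 4
window at 4 (size 4, align 4) → ends 8
dst at 8 (size 13, align 1) → ends 21
pad 3 to align 8 for proto
proto at 24 (size 24, align 8) → ends 48
length at 48 (size 4, align 4) → ends 52
seq at 52 (size 4, align 4) → ends 56
payload_len at 56 (size 2, align 2) → ends 58
pad 6 to align 8 for src
src at 64 (size 8, align 8) → ends 72
checksum at 72 (size 4, align 4) → ends 76
tail pad 4 to reach multiple of 8
total 80 bytes, alignment 8
data bytes 66, size 80 → padding 14

14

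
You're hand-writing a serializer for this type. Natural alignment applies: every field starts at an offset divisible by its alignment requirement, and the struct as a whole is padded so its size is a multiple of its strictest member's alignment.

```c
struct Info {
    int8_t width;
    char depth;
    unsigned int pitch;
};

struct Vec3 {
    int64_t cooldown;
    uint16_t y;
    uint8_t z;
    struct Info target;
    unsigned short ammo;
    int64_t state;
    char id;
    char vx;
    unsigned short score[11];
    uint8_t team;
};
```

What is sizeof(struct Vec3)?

Info: @0: width [1B, align 1] → 1; @1: depth [1B, align 1] → 2; +2 pad (align 4); @4: pitch [4B, align 4] → 8; size 8, align 4
@0: cooldown [8B, align 8] → 8
@8: y [2B, align 2] → 10
@10: z [1B, align 1] → 11
+1 pad (align 4)
@12: target [8B, align 4] → 20
@20: ammo [2B, align 2] → 22
+2 pad (align 8)
@24: state [8B, align 8] → 32
@32: id [1B, align 1] → 33
@33: vx [1B, align 1] → 34
@34: score [22B, align 2] → 56
@56: team [1B, align 1] → 57
+7 tail pad (align 8)
size 64, align 8

64 bytes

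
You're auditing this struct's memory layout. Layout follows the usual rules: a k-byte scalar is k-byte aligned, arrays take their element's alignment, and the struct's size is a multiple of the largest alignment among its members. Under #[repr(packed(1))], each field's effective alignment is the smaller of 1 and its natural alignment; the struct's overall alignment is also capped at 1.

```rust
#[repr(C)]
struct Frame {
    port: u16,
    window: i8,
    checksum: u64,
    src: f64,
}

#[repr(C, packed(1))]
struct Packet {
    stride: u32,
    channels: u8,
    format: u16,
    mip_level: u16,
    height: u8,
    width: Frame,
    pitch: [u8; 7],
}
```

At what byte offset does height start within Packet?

Frame: @0: port [2B, align 2] → 2; @2: window [1B, align 1] → 3; +5 pad (align 8); @8: checksum [8B, align 8] → 16; @16: src [8B, align 8] → 24; size 24, align 8
@0: stride [4B, align 1] → 4
@4: channels [1B, align 1] → 5
@5: format [2B, align 1] → 7
@7: mip_level [2B, align 1] → 9
@9: height [1B, align 1] → 10

9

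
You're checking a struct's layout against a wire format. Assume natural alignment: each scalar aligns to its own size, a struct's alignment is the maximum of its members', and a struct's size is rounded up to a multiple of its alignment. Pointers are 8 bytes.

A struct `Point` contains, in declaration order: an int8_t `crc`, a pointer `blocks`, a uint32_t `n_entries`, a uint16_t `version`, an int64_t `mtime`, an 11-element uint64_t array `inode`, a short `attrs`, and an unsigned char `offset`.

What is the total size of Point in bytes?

128

0..1  crc  (1B, 1-aligned)
1..8  -- padding (7B)
8..16  blocks  (8B, 8-aligned)
16..20  n_entries  (4B, 4-aligned)
20..22  version  (2B, 2-aligned)
22..24  -- padding (2B)
24..32  mtime  (8B, 8-aligned)
32..120  inode  (88B, 8-aligned)
120..122  attrs  (2B, 2-aligned)
122..123  offset  (1B, 1-aligned)
123..128  -- tail padding (5B)
sizeof = 128, alignof = 8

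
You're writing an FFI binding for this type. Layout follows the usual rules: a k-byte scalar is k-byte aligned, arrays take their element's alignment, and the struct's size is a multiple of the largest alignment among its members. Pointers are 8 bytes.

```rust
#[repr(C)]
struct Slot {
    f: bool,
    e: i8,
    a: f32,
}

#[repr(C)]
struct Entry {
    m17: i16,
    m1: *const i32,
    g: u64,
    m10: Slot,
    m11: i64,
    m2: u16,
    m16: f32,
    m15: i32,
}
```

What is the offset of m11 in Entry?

32

Slot: f at 0 (size 1, align 1) → ends 1; e at 1 (size 1, align 1) → ends 2; pad 2 to align 4 for a; a at 4 (size 4, align 4) → ends 8; total 8 bytes, alignment 4
m17 at 0 (size 2, align 2) → ends 2
pad 6 to align 8 for m1
m1 at 8 (size 8, align 8) → ends 16
g at 16 (size 8, align 8) → ends 24
m10 at 24 (size 8, align 4) → ends 32
m11 at 32 (size 8, align 8) → ends 40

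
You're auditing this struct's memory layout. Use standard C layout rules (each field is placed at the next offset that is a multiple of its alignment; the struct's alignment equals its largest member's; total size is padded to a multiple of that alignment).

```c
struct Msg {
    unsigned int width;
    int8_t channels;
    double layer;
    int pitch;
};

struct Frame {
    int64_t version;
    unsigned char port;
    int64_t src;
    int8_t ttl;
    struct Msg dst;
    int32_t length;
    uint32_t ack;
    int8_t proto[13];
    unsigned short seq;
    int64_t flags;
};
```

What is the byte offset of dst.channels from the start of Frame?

36

Msg: width at 0 (size 4, align 4) → ends 4; channels at 4 (size 1, align 1) → ends 5; pad 3 to align 8 for layer; layer at 8 (size 8, align 8) → ends 16; pitch at 16 (size 4, align 4) → ends 20; tail pad 4 to reach multiple of 8; total 24 bytes, alignment 8
version at 0 (size 8, align 8) → ends 8
port at 8 (size 1, align 1) → ends 9
pad 7 to align 8 for src
src at 16 (size 8, align 8) → ends 24
ttl at 24 (size 1, align 1) → ends 25
pad 7 to align 8 for dst
dst at 32 (size 24, align 8) → ends 56
within Msg: channels at 4
32 + 4 = 36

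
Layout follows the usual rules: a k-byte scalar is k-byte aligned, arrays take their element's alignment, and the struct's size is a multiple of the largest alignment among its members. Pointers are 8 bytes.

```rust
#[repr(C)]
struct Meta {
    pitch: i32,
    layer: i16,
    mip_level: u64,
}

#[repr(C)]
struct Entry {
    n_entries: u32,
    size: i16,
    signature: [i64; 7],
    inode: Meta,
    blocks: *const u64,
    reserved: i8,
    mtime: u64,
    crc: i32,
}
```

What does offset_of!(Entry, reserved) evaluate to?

Meta: 0..4  pitch  (4B, 4-aligned); 4..6  layer  (2B, 2-aligned); 6..8  -- padding (2B); 8..16  mip_level  (8B, 8-aligned); sizeof = 16, alignof = 8
0..4  n_entries  (4B, 4-aligned)
4..6  size  (2B, 2-aligned)
6..8  -- padding (2B)
8..64  signature  (56B, 8-aligned)
64..80  inode  (16B, 8-aligned)
80..88  blocks  (8B, 8-aligned)
88..89  reserved  (1B, 1-aligned)

88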